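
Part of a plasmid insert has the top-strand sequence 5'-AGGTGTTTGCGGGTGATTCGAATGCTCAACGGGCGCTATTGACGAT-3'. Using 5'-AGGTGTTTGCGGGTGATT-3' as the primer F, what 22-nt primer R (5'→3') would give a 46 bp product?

The forward primer binds at positions 1–18, so a 46 bp product ends at position 1 + 46 − 1 = 46.
The reverse primer anneals to the top strand over positions 25–46, i.e. to CTCAACGGGCGCTATTGACGAT.
Its sequence written 5'→3' is the reverse complement: ATCGTCAATAGCGCCCGTTGAG.

5'-ATCGTCAATAGCGCCCGTTGAG-3'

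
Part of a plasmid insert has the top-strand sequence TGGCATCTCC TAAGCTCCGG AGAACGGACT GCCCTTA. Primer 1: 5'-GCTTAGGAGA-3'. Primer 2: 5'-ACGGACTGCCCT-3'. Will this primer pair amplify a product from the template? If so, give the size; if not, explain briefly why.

Primer 1 (GCTTAGGAGA) has reverse complement TCTCCTAAGC, which matches the top strand at positions 6–15; primer 1 anneals to the top strand there with its 3' end pointing upstream toward position 6.
Primer 2 (ACGGACTGCCCT) matches the top strand directly at positions 24–35; it anneals to the bottom strand with its 3' end pointing downstream toward position 35.
The 3' ends diverge (primer 1 extends toward position 1, primer 2 toward position 37), so the primers never converge on a shared product.

No product — the primers' 3' ends point away from each other.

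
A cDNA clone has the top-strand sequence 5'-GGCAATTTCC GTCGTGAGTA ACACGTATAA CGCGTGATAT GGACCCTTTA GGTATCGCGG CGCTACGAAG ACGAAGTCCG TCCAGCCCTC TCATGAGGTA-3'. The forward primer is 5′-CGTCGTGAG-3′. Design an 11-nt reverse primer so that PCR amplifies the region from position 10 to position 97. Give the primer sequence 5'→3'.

5'-CTCATGAGAGG-3'

The product's 3' end on the top strand is position 97.
The reverse primer anneals to the top strand over positions 87–97, i.e. to CCTCTCATGAG.
Its sequence written 5'→3' is the reverse complement: CTCATGAGAGG.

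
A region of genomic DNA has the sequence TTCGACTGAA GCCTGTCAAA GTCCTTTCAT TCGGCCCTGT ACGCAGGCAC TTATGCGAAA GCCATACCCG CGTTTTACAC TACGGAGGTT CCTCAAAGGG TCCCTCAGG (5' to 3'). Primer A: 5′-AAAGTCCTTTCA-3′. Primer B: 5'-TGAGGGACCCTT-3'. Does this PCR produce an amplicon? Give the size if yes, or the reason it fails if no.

Primer A (AAAGTCCTTTCA) matches the top strand at positions 18–29; it acts as a forward primer.
Primer B's reverse complement is AAGGGTCCCTCA, matching the top strand at positions 96–107; it acts as a reverse primer.
The 3' ends face each other across positions 18–107, giving a 90 bp product.

Yes — a 90 bp product.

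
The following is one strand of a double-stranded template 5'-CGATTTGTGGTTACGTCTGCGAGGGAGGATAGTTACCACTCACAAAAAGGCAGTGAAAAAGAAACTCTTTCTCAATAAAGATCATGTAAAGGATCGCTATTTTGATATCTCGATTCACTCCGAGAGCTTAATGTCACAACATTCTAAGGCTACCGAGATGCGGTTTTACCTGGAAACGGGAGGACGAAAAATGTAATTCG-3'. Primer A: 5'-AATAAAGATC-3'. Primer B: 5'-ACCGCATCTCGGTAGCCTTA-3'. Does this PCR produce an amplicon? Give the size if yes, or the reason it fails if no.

Primer A (AATAAAGATC) matches the top strand at positions 74–83; it acts as a forward primer.
Primer B's reverse complement is TAAGGCTACCGAGATGCGGT, matching the top strand at positions 145–164; it acts as a reverse primer.
The 3' ends face each other across positions 74–164, giving a 91 bp product.

Yes — a 91 bp product.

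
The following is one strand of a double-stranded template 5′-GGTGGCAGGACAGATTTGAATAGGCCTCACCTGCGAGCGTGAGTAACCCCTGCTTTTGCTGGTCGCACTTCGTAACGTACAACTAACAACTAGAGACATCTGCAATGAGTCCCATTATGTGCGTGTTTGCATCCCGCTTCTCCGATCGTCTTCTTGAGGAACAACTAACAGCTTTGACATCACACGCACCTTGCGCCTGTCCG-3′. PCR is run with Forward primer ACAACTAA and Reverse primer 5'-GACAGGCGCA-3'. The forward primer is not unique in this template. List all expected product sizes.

The forward primer ACAACTAA matches the top strand at positions 79–86, 161–168.
The reverse primer's reverse complement is TGCGCCTGTC, matching at positions 192–201.
Each forward site pairs with the reverse site to give a product ending at position 201: sizes 123, 41 bp.

123 bp, 41 bp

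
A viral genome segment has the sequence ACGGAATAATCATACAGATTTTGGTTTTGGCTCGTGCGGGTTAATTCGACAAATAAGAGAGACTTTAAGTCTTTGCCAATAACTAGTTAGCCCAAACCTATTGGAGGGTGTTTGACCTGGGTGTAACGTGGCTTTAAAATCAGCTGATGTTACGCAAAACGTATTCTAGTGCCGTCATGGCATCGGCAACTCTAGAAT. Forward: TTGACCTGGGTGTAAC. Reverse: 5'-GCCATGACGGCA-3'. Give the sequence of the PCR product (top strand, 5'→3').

5'-TTGACCTGGGTGTAACGTGGCTTTAAAATCAGCTGATGTTACGCAAAACGTATTCTAGTGCCGTCATGGC-3'

The forward primer matches the template at positions 112–127.
The reverse primer's reverse complement is TGCCGTCATGGC, which matches the template at positions 170–181.
The product is the template from position 112 through 181 (70 bp).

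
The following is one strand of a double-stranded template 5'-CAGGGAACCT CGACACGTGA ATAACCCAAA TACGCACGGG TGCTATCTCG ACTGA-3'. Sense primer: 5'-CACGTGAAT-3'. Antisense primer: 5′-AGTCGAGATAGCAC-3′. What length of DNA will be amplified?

Forward primer CACGTGAAT is found on the top strand at positions 14–22.
Taking the reverse complement of AGTCGAGATAGCAC gives GTGCTATCTCGACT, found at positions 40–53 on the template; the primer anneals here to the top strand with its 3' end pointing upstream.
Amplicon spans positions 14–53: 40 bp.

40 bp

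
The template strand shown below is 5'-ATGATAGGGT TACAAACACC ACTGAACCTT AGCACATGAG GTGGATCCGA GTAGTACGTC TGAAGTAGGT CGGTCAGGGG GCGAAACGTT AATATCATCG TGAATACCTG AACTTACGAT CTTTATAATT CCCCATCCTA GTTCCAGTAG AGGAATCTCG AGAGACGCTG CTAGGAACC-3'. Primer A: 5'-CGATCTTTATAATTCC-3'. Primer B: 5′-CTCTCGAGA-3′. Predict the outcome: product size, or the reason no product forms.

Primer A (CGATCTTTATAATTCC) matches the top strand at positions 117–132; it acts as a forward primer.
Primer B's reverse complement is TCTCGAGAG, matching the top strand at positions 156–164; it acts as a reverse primer.
The 3' ends face each other across positions 117–164, giving a 48 bp product.

Yes — a 48 bp product.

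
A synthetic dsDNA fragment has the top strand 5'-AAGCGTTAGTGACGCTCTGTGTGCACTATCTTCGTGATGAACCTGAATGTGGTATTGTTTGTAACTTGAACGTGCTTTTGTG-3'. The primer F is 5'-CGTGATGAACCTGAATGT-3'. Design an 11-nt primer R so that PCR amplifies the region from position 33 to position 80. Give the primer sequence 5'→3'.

The product's 3' end on the top strand is position 80.
The reverse primer anneals to the top strand over positions 70–80, i.e. to ACGTGCTTTTG.
Its sequence written 5'→3' is the reverse complement: CAAAAGCACGT.

5'-CAAAAGCACGT-3'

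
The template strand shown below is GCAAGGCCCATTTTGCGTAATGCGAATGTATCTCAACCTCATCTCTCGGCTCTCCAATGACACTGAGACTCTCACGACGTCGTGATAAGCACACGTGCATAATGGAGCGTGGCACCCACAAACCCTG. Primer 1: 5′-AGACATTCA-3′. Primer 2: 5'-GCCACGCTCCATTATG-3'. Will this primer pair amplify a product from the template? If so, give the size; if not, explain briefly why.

Primer 1 (AGACATTCA) does not match the top strand, and its reverse complement TGAATGTCT does not match either.
With no annealing site for primer 1, no amplification occurs.

No product — primer 1 has no binding site in the template.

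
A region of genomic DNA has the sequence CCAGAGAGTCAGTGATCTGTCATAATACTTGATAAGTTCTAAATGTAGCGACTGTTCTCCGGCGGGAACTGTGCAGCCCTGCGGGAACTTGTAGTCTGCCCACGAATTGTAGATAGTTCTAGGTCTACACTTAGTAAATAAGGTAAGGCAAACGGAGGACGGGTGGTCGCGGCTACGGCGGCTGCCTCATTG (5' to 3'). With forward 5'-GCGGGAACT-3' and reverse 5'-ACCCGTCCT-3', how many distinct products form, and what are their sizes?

The forward primer GCGGGAACT matches the top strand at positions 62–70, 81–89.
The reverse primer's reverse complement is AGGACGGGT, matching at positions 156–164.
Each forward site pairs with the reverse site to give a product ending at position 164: sizes 103, 84 bp.

Two products: 103 bp, 84 bp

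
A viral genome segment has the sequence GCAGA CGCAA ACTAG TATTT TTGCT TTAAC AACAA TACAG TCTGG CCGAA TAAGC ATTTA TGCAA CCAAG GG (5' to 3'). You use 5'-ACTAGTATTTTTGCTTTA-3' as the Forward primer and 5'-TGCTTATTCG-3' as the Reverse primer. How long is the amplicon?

Scanning the template, ACTAGTATTTTTGCTTTA occurs at positions 11–28; this primer anneals to the bottom strand there with its 3' end pointing downstream.
Taking the reverse complement of TGCTTATTCG gives CGAATAAGCA, found at positions 47–56 on the template; the primer anneals here to the top strand with its 3' end pointing upstream.
Amplicon spans positions 11–56: 46 bp.

46 bp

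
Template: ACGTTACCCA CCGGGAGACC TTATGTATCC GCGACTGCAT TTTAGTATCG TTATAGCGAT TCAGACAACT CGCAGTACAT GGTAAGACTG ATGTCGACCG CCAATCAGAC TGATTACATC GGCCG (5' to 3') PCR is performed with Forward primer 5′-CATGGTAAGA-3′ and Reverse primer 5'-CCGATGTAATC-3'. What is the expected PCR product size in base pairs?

45 bp

Scanning the template, CATGGTAAGA occurs at positions 78–87; this primer anneals to the bottom strand there with its 3' end pointing downstream.
The reverse primer's reverse complement is GATTACATCGG, which matches the template at positions 112–122.
Product length = (reverse-primer end) − (forward-primer start) + 1 = 122 − 78 + 1 = 45 bp.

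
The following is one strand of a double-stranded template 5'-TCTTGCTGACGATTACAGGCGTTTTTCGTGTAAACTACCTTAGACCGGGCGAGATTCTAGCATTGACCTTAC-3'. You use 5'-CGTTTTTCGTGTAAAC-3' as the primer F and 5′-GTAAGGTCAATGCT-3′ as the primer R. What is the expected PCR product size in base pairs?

53 bp

The forward primer matches the template at positions 20–35.
The reverse primer's reverse complement is AGCATTGACCTTAC, which matches the template at positions 59–72.
Product length = (reverse-primer end) − (forward-primer start) + 1 = 72 − 20 + 1 = 53 bp.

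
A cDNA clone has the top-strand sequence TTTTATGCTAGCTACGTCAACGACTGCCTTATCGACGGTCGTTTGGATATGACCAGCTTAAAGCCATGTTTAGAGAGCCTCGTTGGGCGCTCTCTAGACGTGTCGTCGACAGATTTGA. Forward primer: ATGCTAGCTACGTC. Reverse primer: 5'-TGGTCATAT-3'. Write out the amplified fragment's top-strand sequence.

5'-ATGCTAGCTACGTCAACGACTGCCTTATCGACGGTCGTTTGGATATGACCA-3'

Scanning the template, ATGCTAGCTACGTC occurs at positions 5–18; this primer anneals to the bottom strand there with its 3' end pointing downstream.
The reverse primer's reverse complement is ATATGACCA, which matches the template at positions 47–55.
The product is the template from position 5 through 55 (51 bp).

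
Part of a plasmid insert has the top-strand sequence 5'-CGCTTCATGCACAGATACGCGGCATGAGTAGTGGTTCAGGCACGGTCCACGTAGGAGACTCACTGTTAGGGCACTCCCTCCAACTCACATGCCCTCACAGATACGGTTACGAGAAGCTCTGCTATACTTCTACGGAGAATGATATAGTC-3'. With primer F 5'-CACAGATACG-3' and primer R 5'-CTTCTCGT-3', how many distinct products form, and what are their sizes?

The forward primer CACAGATACG matches the top strand at positions 10–19, 96–105.
The reverse primer's reverse complement is ACGAGAAG, matching at positions 109–116.
Each forward site pairs with the reverse site to give a product ending at position 116: sizes 107, 21 bp.

Two products: 107 bp, 21 bp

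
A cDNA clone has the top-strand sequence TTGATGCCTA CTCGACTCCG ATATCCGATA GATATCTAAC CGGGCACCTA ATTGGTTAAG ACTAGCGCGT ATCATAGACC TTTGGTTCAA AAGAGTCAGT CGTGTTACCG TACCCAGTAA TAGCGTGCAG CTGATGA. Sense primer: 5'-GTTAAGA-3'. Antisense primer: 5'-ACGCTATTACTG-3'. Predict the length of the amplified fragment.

72 bp

Scanning the template, GTTAAGA occurs at positions 55–61; this primer anneals to the bottom strand there with its 3' end pointing downstream.
Reverse complement of the reverse primer: CAGTAATAGCGT. This occurs on the top strand at positions 115–126.
Amplicon spans positions 55–126: 72 bp.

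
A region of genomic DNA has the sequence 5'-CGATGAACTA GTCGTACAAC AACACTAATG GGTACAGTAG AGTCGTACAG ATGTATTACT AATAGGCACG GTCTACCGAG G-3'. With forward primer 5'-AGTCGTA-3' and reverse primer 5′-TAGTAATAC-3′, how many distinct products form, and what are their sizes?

Two products: 52 bp, 21 bp

The forward primer AGTCGTA matches the top strand at positions 10–16, 41–47.
The reverse primer's reverse complement is GTATTACTA, matching at positions 53–61.
Each forward site pairs with the reverse site to give a product ending at position 61: sizes 52, 21 bp.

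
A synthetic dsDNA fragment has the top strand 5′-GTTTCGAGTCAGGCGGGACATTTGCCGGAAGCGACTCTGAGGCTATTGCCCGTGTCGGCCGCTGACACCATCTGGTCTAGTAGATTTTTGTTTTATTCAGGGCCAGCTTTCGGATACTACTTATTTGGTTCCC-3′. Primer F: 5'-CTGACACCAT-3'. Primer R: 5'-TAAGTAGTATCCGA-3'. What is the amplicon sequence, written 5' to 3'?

5'-CTGACACCATCTGGTCTAGTAGATTTTTGTTTTATTCAGGGCCAGCTTTCGGATACTACTTA-3'

Forward primer CTGACACCAT is found on the top strand at positions 62–71.
Taking the reverse complement of TAAGTAGTATCCGA gives TCGGATACTACTTA, found at positions 110–123 on the template; the primer anneals here to the top strand with its 3' end pointing upstream.
The product is the template from position 62 through 123 (62 bp).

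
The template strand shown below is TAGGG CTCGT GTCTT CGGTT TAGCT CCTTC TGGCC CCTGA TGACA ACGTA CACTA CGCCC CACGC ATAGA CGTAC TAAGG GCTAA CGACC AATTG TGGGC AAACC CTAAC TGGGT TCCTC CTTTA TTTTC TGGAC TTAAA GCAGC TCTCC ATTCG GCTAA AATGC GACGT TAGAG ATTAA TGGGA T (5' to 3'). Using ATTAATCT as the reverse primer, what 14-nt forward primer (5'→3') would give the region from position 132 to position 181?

The reverse primer's reverse complement AGATTAAT matches the template at positions 174–181; the product starts at position 132.
The forward primer is identical to the top strand over positions 132–145: GGACTTAAAGCAGC.

5'-GGACTTAAAGCAGC-3'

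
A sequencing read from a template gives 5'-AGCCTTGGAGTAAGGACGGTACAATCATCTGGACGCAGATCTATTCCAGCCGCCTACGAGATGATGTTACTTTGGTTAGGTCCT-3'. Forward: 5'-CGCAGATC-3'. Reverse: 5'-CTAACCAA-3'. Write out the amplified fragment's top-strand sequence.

The forward primer matches the template at positions 34–41.
Reverse complement of the reverse primer: TTGGTTAG. This occurs on the top strand at positions 72–79.
The product is the template from position 34 through 79 (46 bp).

5'-CGCAGATCTATTCCAGCCGCCTACGAGATGATGTTACTTTGGTTAG-3'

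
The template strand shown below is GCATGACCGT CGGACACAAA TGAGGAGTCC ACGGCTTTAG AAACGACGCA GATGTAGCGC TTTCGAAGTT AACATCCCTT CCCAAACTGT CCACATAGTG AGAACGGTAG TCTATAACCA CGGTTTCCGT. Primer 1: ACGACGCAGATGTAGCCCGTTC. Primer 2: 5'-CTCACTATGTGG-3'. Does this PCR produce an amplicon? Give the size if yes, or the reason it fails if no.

No product — primer 1 has no binding site in the template.

Primer 1 (ACGACGCAGATGTAGCCCGTTC) does not match the top strand, and its reverse complement GAACGGGCTACATCTGCGTCGT does not match either.
With no annealing site for primer 1, no amplification occurs.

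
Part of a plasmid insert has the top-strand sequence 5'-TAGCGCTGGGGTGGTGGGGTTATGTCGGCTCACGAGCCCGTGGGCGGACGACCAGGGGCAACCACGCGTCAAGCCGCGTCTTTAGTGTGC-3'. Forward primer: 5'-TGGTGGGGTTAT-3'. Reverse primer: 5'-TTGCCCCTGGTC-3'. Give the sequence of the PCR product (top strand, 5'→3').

The forward primer matches the template at positions 12–23.
The reverse primer's reverse complement is GACCAGGGGCAA, which matches the template at positions 50–61.
The product is the template from position 12 through 61 (50 bp).

5'-TGGTGGGGTTATGTCGGCTCACGAGCCCGTGGGCGGACGACCAGGGGCAA-3'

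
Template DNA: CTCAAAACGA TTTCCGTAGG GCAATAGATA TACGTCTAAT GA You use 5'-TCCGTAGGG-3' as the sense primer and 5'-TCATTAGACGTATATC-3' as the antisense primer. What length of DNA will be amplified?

Scanning the template, TCCGTAGGG occurs at positions 13–21; this primer anneals to the bottom strand there with its 3' end pointing downstream.
The reverse primer's reverse complement is GATATACGTCTAATGA, which matches the template at positions 27–42.
The product runs from position 13 to position 42, so its length is 42 − 13 + 1 = 30 bp.

30 bp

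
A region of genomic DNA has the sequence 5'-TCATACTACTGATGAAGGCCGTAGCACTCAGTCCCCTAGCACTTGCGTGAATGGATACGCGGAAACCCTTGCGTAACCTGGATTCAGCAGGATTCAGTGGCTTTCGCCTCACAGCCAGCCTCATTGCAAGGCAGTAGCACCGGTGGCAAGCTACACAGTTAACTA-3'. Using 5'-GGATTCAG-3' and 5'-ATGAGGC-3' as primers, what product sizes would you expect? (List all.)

The forward primer GGATTCAG matches the top strand at positions 80–87, 90–97.
The reverse primer's reverse complement is GCCTCAT, matching at positions 118–124.
Each forward site pairs with the reverse site to give a product ending at position 124: sizes 45, 35 bp.

45 bp, 35 bp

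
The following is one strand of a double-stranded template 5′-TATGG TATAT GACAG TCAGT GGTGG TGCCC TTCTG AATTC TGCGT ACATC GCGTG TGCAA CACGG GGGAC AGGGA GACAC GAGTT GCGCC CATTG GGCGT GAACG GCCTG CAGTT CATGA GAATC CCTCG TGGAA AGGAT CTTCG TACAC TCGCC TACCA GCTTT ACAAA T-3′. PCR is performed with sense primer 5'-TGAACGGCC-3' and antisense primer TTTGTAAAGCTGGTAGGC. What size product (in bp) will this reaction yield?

The forward primer matches the template at positions 100–108.
Taking the reverse complement of TTTGTAAAGCTGGTAGGC gives GCCTACCAGCTTTACAAA, found at positions 153–170 on the template; the primer anneals here to the top strand with its 3' end pointing upstream.
Product length = (reverse-primer end) − (forward-primer start) + 1 = 170 − 100 + 1 = 71 bp.

71 bp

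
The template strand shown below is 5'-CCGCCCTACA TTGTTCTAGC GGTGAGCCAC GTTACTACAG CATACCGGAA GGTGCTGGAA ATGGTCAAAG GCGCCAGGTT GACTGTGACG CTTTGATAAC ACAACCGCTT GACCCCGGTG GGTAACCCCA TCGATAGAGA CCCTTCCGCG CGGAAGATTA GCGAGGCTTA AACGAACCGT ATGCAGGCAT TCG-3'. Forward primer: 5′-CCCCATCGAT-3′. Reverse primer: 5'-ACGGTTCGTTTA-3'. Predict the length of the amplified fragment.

The forward primer matches the template at positions 126–135.
The reverse primer's reverse complement is TAAACGAACCGT, which matches the template at positions 169–180.
Product length = (reverse-primer end) − (forward-primer start) + 1 = 180 − 126 + 1 = 55 bp.

55 bp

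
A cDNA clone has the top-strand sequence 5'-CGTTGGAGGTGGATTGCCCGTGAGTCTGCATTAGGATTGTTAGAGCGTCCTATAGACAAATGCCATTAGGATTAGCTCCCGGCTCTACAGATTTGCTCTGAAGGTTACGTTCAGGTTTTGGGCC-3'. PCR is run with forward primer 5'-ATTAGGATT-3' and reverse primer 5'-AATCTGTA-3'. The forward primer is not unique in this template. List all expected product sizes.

The forward primer ATTAGGATT matches the top strand at positions 30–38, 65–73.
The reverse primer's reverse complement is TACAGATT, matching at positions 86–93.
Each forward site pairs with the reverse site to give a product ending at position 93: sizes 64, 29 bp.

64 bp, 29 bp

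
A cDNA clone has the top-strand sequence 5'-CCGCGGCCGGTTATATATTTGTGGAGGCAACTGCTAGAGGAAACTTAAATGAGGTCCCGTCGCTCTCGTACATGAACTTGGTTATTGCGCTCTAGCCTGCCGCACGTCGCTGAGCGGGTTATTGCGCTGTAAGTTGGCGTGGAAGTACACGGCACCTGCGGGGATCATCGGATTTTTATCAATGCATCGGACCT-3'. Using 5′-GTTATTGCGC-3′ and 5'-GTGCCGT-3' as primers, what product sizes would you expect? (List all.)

75 bp, 38 bp

The forward primer GTTATTGCGC matches the top strand at positions 81–90, 118–127.
The reverse primer's reverse complement is ACGGCAC, matching at positions 149–155.
Each forward site pairs with the reverse site to give a product ending at position 155: sizes 75, 38 bp.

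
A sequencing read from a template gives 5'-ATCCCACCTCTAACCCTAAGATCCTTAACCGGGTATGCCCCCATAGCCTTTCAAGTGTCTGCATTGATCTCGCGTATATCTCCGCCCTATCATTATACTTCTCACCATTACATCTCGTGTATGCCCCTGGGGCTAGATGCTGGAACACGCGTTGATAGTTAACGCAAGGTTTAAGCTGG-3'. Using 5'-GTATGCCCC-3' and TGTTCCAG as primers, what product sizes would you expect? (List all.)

The forward primer GTATGCCCC matches the top strand at positions 33–41, 119–127.
The reverse primer's reverse complement is CTGGAACA, matching at positions 140–147.
Each forward site pairs with the reverse site to give a product ending at position 147: sizes 115, 29 bp.

115 bp, 29 bp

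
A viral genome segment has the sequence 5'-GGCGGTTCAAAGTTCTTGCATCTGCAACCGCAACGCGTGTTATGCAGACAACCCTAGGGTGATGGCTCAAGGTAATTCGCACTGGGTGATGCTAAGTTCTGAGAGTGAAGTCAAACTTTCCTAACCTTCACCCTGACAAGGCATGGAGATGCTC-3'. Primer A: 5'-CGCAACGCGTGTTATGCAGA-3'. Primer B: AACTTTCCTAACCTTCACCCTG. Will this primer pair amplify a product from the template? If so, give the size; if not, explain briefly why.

No product — both primers anneal to the same strand and extend in the same direction.

Primer A (CGCAACGCGTGTTATGCAGA) matches the top strand at positions 29–48 (3' end points downstream).
Primer B (AACTTTCCTAACCTTCACCCTG) also matches the top strand directly, at positions 114–135 — its reverse complement CAGGGTGAAGGTTAGGAAAGTT is not present.
Both primers anneal to the bottom strand with 3' ends pointing the same way, so neither can prime synthesis back toward the other.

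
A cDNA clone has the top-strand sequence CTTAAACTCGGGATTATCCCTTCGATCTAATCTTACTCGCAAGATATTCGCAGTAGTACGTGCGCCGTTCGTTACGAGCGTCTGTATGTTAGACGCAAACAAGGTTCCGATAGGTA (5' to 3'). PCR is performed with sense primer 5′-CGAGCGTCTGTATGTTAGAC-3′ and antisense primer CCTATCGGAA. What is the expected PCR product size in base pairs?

Scanning the template, CGAGCGTCTGTATGTTAGAC occurs at positions 75–94; this primer anneals to the bottom strand there with its 3' end pointing downstream.
The reverse primer's reverse complement is TTCCGATAGG, which matches the template at positions 105–114.
Amplicon spans positions 75–114: 40 bp.

40 bp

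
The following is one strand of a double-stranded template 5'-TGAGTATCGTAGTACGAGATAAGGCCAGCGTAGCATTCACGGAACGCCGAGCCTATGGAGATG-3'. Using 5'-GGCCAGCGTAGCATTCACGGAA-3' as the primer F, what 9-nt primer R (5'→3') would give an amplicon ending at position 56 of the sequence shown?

The forward primer binds at positions 23–44; the product's 3' end on the top strand is position 56.
The reverse primer anneals to the top strand over positions 48–56, i.e. to CGAGCCTAT.
Its sequence written 5'→3' is the reverse complement: ATAGGCTCG.

5'-ATAGGCTCG-3'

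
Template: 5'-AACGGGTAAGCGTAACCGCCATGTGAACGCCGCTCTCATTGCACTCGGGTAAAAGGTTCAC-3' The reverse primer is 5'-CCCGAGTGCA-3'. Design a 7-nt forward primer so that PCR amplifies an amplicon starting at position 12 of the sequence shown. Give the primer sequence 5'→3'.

5'-GTAACCG-3'

The reverse primer's reverse complement TGCACTCGGG matches the template at positions 40–49; the product starts at position 12.
The forward primer is identical to the top strand over positions 12–18: GTAACCG.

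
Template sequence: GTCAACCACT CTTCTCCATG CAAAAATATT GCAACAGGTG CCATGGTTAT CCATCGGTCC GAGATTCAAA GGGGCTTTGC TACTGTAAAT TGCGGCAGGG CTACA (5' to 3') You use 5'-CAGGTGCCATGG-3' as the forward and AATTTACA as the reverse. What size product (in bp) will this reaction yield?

57 bp

Scanning the template, CAGGTGCCATGG occurs at positions 35–46; this primer anneals to the bottom strand there with its 3' end pointing downstream.
Reverse complement of the reverse primer: TGTAAATT. This occurs on the top strand at positions 84–91.
Amplicon spans positions 35–91: 57 bp.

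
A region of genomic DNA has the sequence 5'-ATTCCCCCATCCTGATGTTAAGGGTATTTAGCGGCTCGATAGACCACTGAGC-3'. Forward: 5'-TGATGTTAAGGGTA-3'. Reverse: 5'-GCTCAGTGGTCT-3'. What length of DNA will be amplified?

40 bp

The forward primer matches the template at positions 13–26.
Reverse complement of the reverse primer: AGACCACTGAGC. This occurs on the top strand at positions 41–52.
Amplicon spans positions 13–52: 40 bp.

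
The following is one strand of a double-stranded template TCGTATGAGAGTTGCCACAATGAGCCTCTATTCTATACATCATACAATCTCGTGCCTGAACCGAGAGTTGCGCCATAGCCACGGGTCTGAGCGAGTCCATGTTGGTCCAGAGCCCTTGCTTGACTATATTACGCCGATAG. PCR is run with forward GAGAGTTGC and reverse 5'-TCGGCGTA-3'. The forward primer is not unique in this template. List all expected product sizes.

The forward primer GAGAGTTGC matches the top strand at positions 7–15, 63–71.
The reverse primer's reverse complement is TACGCCGA, matching at positions 130–137.
Each forward site pairs with the reverse site to give a product ending at position 137: sizes 131, 75 bp.

131 bp, 75 bp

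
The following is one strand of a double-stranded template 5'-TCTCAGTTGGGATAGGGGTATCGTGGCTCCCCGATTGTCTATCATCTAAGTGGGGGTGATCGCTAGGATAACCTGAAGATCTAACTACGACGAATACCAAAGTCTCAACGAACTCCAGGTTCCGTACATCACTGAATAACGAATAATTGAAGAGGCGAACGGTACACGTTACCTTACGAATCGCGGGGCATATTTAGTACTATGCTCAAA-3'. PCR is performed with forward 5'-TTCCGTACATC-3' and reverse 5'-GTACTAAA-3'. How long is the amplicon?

81 bp

The forward primer matches the template at positions 120–130.
The reverse primer's reverse complement is TTTAGTAC, which matches the template at positions 193–200.
Amplicon spans positions 120–200: 81 bp.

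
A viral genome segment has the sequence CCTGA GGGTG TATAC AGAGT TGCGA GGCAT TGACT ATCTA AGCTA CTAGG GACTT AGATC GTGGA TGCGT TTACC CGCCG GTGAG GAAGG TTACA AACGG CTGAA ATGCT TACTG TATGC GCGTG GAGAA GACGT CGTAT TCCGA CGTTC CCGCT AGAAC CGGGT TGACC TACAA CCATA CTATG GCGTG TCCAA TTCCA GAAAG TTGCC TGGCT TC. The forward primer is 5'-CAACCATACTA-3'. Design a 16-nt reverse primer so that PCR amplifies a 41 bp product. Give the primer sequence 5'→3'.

The forward primer binds at positions 173–183, so a 41 bp product ends at position 173 + 41 − 1 = 213.
The reverse primer anneals to the top strand over positions 198–213, i.e. to CCAGAAAGTTGCCTGG.
Its sequence written 5'→3' is the reverse complement: CCAGGCAACTTTCTGG.

5'-CCAGGCAACTTTCTGG-3'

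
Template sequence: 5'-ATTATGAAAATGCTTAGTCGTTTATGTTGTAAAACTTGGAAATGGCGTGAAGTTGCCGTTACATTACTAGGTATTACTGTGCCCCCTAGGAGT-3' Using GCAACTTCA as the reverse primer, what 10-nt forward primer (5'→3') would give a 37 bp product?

The reverse primer's reverse complement TGAAGTTGC matches the template at positions 48–56, so the product ends at position 56.
A 37 bp product then starts at position 56 − 37 + 1 = 20.
The forward primer is identical to the top strand there: GTTTATGTTG.

5'-GTTTATGTTG-3'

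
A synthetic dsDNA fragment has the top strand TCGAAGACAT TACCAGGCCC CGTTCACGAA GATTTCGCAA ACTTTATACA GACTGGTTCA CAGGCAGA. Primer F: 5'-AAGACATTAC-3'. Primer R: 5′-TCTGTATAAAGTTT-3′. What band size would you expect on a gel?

49 bp

Scanning the template, AAGACATTAC occurs at positions 4–13; this primer anneals to the bottom strand there with its 3' end pointing downstream.
Reverse complement of the reverse primer: AAACTTTATACAGA. This occurs on the top strand at positions 39–52.
The product runs from position 4 to position 52, so its length is 52 − 4 + 1 = 49 bp.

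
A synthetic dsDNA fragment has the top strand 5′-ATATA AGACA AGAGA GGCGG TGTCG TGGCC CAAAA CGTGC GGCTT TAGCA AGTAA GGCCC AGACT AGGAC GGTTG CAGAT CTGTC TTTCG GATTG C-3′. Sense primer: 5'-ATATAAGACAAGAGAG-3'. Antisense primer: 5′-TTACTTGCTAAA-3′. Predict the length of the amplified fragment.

55 bp

Scanning the template, ATATAAGACAAGAGAG occurs at positions 1–16; this primer anneals to the bottom strand there with its 3' end pointing downstream.
Taking the reverse complement of TTACTTGCTAAA gives TTTAGCAAGTAA, found at positions 44–55 on the template; the primer anneals here to the top strand with its 3' end pointing upstream.
Product length = (reverse-primer end) − (forward-primer start) + 1 = 55 − 1 + 1 = 55 bp.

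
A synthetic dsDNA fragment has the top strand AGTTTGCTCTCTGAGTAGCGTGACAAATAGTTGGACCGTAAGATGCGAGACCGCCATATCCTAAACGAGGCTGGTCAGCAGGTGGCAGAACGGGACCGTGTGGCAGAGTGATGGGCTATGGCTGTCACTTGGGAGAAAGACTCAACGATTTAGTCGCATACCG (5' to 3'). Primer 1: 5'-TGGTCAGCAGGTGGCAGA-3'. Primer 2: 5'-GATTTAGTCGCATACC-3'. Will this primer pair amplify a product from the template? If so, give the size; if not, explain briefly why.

Primer 1 (TGGTCAGCAGGTGGCAGA) matches the top strand at positions 72–89 (3' end points downstream).
Primer 2 (GATTTAGTCGCATACC) also matches the top strand directly, at positions 147–162 — its reverse complement GGTATGCGACTAAATC is not present.
Both primers anneal to the bottom strand with 3' ends pointing the same way, so neither can prime synthesis back toward the other.

No product — both primers anneal to the same strand and extend in the same direction.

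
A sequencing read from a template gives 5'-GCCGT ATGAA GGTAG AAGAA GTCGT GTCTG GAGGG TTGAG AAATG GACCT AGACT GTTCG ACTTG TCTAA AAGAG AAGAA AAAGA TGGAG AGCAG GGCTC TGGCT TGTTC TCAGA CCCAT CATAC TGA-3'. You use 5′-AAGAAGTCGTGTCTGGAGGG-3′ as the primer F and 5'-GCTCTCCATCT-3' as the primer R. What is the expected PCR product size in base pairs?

Scanning the template, AAGAAGTCGTGTCTGGAGGG occurs at positions 16–35; this primer anneals to the bottom strand there with its 3' end pointing downstream.
Reverse complement of the reverse primer: AGATGGAGAGC. This occurs on the top strand at positions 83–93.
Product length = (reverse-primer end) − (forward-primer start) + 1 = 93 − 16 + 1 = 78 bp.

78 bp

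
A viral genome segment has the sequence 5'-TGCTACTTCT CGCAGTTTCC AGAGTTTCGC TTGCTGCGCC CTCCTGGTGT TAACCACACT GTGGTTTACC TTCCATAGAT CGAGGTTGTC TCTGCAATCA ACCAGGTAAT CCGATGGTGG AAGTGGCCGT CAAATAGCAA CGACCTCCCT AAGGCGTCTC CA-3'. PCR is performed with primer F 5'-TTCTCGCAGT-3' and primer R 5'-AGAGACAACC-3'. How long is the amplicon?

87 bp

Forward primer TTCTCGCAGT is found on the top strand at positions 7–16.
Taking the reverse complement of AGAGACAACC gives GGTTGTCTCT, found at positions 84–93 on the template; the primer anneals here to the top strand with its 3' end pointing upstream.
Product length = (reverse-primer end) − (forward-primer start) + 1 = 93 − 7 + 1 = 87 bp.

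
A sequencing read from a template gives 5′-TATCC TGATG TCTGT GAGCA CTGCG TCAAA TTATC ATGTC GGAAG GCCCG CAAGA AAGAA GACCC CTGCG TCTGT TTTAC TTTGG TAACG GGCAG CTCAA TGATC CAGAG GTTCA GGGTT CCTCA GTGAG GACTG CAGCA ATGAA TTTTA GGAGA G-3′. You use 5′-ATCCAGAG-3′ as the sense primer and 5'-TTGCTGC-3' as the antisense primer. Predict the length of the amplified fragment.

Scanning the template, ATCCAGAG occurs at positions 103–110; this primer anneals to the bottom strand there with its 3' end pointing downstream.
The reverse primer's reverse complement is GCAGCAA, which matches the template at positions 135–141.
The product runs from position 103 to position 141, so its length is 141 − 103 + 1 = 39 bp.

39 bp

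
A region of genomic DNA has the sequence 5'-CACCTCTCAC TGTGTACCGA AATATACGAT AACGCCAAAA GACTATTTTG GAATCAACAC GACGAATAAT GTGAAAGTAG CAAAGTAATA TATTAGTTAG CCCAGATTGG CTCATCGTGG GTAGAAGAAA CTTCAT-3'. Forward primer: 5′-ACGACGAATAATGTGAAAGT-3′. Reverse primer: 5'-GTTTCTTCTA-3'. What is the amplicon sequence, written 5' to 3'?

5'-ACGACGAATAATGTGAAAGTAGCAAAGTAATATATTAGTTAGCCCAGATTGGCTCATCGTGGGTAGAAGAAAC-3'

The forward primer matches the template at positions 59–78.
The reverse primer's reverse complement is TAGAAGAAAC, which matches the template at positions 122–131.
The product is the template from position 59 through 131 (73 bp).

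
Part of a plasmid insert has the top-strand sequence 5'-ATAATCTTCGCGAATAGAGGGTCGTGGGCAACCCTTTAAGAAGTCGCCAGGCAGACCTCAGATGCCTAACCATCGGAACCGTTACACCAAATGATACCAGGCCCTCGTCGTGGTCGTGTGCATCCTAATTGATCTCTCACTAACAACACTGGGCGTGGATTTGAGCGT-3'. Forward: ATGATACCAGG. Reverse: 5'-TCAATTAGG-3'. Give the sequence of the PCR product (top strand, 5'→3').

5'-ATGATACCAGGCCCTCGTCGTGGTCGTGTGCATCCTAATTGA-3'

Scanning the template, ATGATACCAGG occurs at positions 91–101; this primer anneals to the bottom strand there with its 3' end pointing downstream.
Reverse complement of the reverse primer: CCTAATTGA. This occurs on the top strand at positions 124–132.
The product is the template from position 91 through 132 (42 bp).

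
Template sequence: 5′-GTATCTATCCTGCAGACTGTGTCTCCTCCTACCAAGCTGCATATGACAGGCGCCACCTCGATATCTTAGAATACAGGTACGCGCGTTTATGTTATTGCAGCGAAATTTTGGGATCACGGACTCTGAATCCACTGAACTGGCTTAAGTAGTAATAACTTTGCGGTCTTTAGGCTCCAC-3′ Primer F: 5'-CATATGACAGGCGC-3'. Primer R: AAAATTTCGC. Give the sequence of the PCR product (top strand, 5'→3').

5'-CATATGACAGGCGCCACCTCGATATCTTAGAATACAGGTACGCGCGTTTATGTTATTGCAGCGAAATTTT-3'

Forward primer CATATGACAGGCGC is found on the top strand at positions 40–53.
Taking the reverse complement of AAAATTTCGC gives GCGAAATTTT, found at positions 100–109 on the template; the primer anneals here to the top strand with its 3' end pointing upstream.
The product is the template from position 40 through 109 (70 bp).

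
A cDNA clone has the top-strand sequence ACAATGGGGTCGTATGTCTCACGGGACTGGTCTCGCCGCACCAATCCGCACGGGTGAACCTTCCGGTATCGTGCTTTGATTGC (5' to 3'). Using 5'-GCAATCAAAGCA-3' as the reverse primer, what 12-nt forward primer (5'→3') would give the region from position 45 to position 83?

The reverse primer's reverse complement TGCTTTGATTGC matches the template at positions 72–83; the product starts at position 45.
The forward primer is identical to the top strand over positions 45–56: TCCGCACGGGTG.

5'-TCCGCACGGGTG-3'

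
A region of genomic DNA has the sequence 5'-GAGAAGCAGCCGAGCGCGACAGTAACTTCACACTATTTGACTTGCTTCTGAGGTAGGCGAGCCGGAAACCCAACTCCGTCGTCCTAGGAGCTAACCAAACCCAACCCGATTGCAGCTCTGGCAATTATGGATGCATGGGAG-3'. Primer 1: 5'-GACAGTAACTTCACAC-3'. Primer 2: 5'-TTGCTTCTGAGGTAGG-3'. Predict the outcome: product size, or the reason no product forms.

No product — both primers anneal to the same strand and extend in the same direction.

Primer 1 (GACAGTAACTTCACAC) matches the top strand at positions 18–33 (3' end points downstream).
Primer 2 (TTGCTTCTGAGGTAGG) also matches the top strand directly, at positions 42–57 — its reverse complement CCTACCTCAGAAGCAA is not present.
Both primers anneal to the bottom strand with 3' ends pointing the same way, so neither can prime synthesis back toward the other.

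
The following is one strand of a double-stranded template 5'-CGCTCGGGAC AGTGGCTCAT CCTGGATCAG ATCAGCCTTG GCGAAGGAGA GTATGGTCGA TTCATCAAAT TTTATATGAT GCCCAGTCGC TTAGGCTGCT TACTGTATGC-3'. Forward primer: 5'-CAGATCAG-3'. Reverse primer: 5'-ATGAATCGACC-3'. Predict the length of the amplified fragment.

The forward primer matches the template at positions 28–35.
The reverse primer's reverse complement is GGTCGATTCAT, which matches the template at positions 55–65.
Amplicon spans positions 28–65: 38 bp.

38 bp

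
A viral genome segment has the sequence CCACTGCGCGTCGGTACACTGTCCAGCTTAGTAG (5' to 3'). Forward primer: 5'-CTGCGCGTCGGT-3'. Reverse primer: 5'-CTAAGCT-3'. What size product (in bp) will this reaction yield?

28 bp

Scanning the template, CTGCGCGTCGGT occurs at positions 4–15; this primer anneals to the bottom strand there with its 3' end pointing downstream.
Reverse complement of the reverse primer: AGCTTAG. This occurs on the top strand at positions 25–31.
Amplicon spans positions 4–31: 28 bp.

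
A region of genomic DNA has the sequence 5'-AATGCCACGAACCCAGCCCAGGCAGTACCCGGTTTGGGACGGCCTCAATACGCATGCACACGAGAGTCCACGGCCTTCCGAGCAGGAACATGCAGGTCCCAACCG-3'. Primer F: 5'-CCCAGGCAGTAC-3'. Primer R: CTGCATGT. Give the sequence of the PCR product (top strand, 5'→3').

5'-CCCAGGCAGTACCCGGTTTGGGACGGCCTCAATACGCATGCACACGAGAGTCCACGGCCTTCCGAGCAGGAACATGCAG-3'

The forward primer matches the template at positions 17–28.
The reverse primer's reverse complement is ACATGCAG, which matches the template at positions 88–95.
The product is the template from position 17 through 95 (79 bp).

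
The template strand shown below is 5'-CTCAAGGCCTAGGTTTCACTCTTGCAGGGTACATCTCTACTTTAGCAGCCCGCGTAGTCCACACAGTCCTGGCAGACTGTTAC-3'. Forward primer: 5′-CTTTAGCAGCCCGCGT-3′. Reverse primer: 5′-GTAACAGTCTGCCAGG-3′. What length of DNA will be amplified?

44 bp

Forward primer CTTTAGCAGCCCGCGT is found on the top strand at positions 40–55.
The reverse primer's reverse complement is CCTGGCAGACTGTTAC, which matches the template at positions 68–83.
Product length = (reverse-primer end) − (forward-primer start) + 1 = 83 − 40 + 1 = 44 bp.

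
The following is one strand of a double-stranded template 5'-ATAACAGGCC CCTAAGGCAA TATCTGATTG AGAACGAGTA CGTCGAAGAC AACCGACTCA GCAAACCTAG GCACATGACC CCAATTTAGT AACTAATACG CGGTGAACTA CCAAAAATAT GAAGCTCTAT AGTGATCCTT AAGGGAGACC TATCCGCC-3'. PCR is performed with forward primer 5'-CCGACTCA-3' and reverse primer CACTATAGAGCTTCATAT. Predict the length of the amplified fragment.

Forward primer CCGACTCA is found on the top strand at positions 53–60.
Taking the reverse complement of CACTATAGAGCTTCATAT gives ATATGAAGCTCTATAGTG, found at positions 117–134 on the template; the primer anneals here to the top strand with its 3' end pointing upstream.
Amplicon spans positions 53–134: 82 bp.

82 bp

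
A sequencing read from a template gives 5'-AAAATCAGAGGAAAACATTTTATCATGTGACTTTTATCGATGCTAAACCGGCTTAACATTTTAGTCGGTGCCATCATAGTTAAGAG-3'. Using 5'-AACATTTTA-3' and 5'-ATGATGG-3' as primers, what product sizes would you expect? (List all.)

The forward primer AACATTTTA matches the top strand at positions 14–22, 55–63.
The reverse primer's reverse complement is CCATCAT, matching at positions 71–77.
Each forward site pairs with the reverse site to give a product ending at position 77: sizes 64, 23 bp.

64 bp, 23 bp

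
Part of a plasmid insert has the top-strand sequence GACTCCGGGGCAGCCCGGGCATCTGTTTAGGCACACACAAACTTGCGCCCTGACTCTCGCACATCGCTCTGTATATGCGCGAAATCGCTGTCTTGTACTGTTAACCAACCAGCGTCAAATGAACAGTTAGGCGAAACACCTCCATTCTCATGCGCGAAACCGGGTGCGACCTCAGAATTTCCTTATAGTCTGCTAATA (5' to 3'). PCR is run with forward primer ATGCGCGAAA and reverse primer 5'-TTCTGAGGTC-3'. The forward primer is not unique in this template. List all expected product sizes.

The forward primer ATGCGCGAAA matches the top strand at positions 75–84, 150–159.
The reverse primer's reverse complement is GACCTCAGAA, matching at positions 168–177.
Each forward site pairs with the reverse site to give a product ending at position 177: sizes 103, 28 bp.

103 bp, 28 bp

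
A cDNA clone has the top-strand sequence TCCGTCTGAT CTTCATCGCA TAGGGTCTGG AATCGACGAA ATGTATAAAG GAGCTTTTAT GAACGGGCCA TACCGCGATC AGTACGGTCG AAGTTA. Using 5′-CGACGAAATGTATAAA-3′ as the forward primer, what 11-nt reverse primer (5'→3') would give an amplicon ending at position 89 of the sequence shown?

5'-GACCGTACTGA-3'

The forward primer binds at positions 34–49; the product's 3' end on the top strand is position 89.
The reverse primer anneals to the top strand over positions 79–89, i.e. to TCAGTACGGTC.
Its sequence written 5'→3' is the reverse complement: GACCGTACTGA.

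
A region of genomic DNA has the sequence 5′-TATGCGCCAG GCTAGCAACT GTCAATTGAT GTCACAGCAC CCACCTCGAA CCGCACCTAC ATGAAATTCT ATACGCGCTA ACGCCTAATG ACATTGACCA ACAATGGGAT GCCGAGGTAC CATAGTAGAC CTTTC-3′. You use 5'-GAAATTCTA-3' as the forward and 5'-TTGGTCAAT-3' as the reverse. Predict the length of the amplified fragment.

39 bp

The forward primer matches the template at positions 63–71.
The reverse primer's reverse complement is ATTGACCAA, which matches the template at positions 93–101.
Amplicon spans positions 63–101: 39 bp.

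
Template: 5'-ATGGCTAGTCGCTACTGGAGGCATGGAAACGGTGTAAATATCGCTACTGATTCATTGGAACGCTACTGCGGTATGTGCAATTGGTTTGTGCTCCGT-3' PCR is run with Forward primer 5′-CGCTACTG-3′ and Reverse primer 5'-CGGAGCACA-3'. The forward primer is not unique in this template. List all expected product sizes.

The forward primer CGCTACTG matches the top strand at positions 10–17, 42–49, 61–68.
The reverse primer's reverse complement is TGTGCTCCG, matching at positions 87–95.
Each forward site pairs with the reverse site to give a product ending at position 95: sizes 86, 54, 35 bp.

86 bp, 54 bp, 35 bp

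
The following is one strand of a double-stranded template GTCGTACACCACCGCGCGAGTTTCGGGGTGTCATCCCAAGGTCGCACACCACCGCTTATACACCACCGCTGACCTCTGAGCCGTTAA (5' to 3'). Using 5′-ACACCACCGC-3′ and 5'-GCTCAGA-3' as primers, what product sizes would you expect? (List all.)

The forward primer ACACCACCGC matches the top strand at positions 6–15, 46–55, 60–69.
The reverse primer's reverse complement is TCTGAGC, matching at positions 75–81.
Each forward site pairs with the reverse site to give a product ending at position 81: sizes 76, 36, 22 bp.

76 bp, 36 bp, 22 bp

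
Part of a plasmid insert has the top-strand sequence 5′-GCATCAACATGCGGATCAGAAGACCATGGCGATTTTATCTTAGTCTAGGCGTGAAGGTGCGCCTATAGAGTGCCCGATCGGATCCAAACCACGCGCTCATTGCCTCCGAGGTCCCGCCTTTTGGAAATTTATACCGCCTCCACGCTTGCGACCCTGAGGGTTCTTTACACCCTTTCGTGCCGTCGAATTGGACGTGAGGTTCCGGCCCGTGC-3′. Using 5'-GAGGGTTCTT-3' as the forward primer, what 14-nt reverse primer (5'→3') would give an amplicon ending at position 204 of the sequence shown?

5'-CGGAACCTCACGTC-3'

The forward primer binds at positions 156–165; the product's 3' end on the top strand is position 204.
The reverse primer anneals to the top strand over positions 191–204, i.e. to GACGTGAGGTTCCG.
Its sequence written 5'→3' is the reverse complement: CGGAACCTCACGTC.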